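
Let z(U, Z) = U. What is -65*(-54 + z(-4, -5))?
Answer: 3770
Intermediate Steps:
-65*(-54 + z(-4, -5)) = -65*(-54 - 4) = -65*(-58) = 3770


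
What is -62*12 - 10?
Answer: -754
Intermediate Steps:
-62*12 - 10 = -744 - 10 = -754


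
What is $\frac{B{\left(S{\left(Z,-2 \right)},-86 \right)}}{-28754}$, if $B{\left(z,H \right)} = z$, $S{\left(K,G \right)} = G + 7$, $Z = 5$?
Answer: $- \frac{5}{28754} \approx -0.00017389$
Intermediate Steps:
$S{\left(K,G \right)} = 7 + G$
$\frac{B{\left(S{\left(Z,-2 \right)},-86 \right)}}{-28754} = \frac{7 - 2}{-28754} = 5 \left(- \frac{1}{28754}\right) = - \frac{5}{28754}$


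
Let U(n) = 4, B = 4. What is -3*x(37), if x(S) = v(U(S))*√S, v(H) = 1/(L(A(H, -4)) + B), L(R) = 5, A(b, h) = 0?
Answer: -√37/3 ≈ -2.0276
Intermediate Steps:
v(H) = ⅑ (v(H) = 1/(5 + 4) = 1/9 = ⅑)
x(S) = √S/9
-3*x(37) = -√37/3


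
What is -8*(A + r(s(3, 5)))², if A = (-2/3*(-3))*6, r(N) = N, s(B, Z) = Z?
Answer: -2312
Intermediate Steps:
A = 12 (A = (-2*⅓*(-3))*6 = -⅔*(-3)*6 = 2*6 = 12)
-8*(A + r(s(3, 5)))² = -8*(12 + 5)² = -8*17² = -8*289 = -2312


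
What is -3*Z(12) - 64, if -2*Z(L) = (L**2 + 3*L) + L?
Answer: 224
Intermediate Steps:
Z(L) = -2*L - L**2/2 (Z(L) = -((L**2 + 3*L) + L)/2 = -(L**2 + 4*L)/2 = -2*L - L**2/2)
-3*Z(12) - 64 = -(-3)*12*(4 + 12)/2 - 64 = -(-3)*12*16/2 - 64 = -3*(-96) - 64 = 288 - 64 = 224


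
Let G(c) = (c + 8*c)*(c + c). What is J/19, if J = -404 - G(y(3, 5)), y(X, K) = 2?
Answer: -476/19 ≈ -25.053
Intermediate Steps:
G(c) = 18*c² (G(c) = (9*c)*(2*c) = 18*c²)
J = -476 (J = -404 - 18*2² = -404 - 18*4 = -404 - 1*72 = -404 - 72 = -476)
J/19 = -476/19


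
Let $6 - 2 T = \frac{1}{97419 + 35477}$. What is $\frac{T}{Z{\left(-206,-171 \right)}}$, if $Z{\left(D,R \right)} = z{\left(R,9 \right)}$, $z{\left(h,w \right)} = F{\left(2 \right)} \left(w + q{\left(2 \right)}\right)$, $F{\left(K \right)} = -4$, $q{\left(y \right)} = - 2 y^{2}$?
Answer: $- \frac{797375}{1063168} \approx -0.75$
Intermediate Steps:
$z{\left(h,w \right)} = 32 - 4 w$ ($z{\left(h,w \right)} = - 4 \left(w - 2 \cdot 2^{2}\right) = - 4 \left(w - 8\right) = - 4 \left(-8 + w\right) = 32 - 4 w$)
$Z{\left(D,R \right)} = -4$ ($Z{\left(D,R \right)} = 32 - 36 = -4$)
$T = \frac{797375}{265792}$ ($T = 3 - \frac{1}{2 \left(97419 + 35477\right)} = 3 - \frac{1}{2 \cdot 132896} = 3 - \frac{1}{265792} = \frac{797375}{265792} \approx 3.0$)
$\frac{T}{Z{\left(-206,-171 \right)}} = \frac{797375}{265792 \left(-4\right)} = \frac{797375}{265792} \left(- \frac{1}{4}\right) = - \frac{797375}{1063168}$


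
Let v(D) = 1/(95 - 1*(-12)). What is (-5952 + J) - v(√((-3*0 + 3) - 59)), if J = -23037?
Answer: -3101824/107 ≈ -28989.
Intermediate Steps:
v(D) = 1/107 (v(D) = 1/(95 + 12) = 1/107)
(-5952 + J) - v(√((-3*0 + 3) - 59)) = (-5952 - 23037) - 1*1/107 = -28989 - 1/107 = -3101824/107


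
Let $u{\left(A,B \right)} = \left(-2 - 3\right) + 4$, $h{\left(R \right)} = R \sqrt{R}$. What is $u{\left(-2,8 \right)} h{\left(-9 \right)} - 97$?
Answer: $-97 + 27 i \approx -97.0 + 27.0 i$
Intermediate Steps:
$h{\left(R \right)} = R^{\frac{3}{2}}$
$u{\left(A,B \right)} = -1$ ($u{\left(A,B \right)} = -5 + 4 = -1$)
$u{\left(-2,8 \right)} h{\left(-9 \right)} - 97 = - \left(-9\right)^{\frac{3}{2}} - 97 = - \left(-27\right) i - 97 = 27 i - 97 = -97 + 27 i$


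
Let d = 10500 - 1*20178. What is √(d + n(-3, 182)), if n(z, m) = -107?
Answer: I*√9785 ≈ 98.919*I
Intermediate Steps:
d = -9678 (d = 10500 - 20178 = -9678)
√(d + n(-3, 182)) = √(-9678 - 107) = √(-9785) = I*√9785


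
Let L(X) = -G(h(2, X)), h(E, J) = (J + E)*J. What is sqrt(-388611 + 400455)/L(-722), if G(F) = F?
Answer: -sqrt(329)/86640 ≈ -0.00020935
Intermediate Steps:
h(E, J) = J*(E + J) (h(E, J) = (E + J)*J = J*(E + J))
L(X) = -X*(2 + X)
sqrt(-388611 + 400455)/L(-722) = sqrt(-388611 + 400455)/((-1*(-722)*(2 - 722))) = sqrt(11844)/((-1*(-722)*(-720))) = (6*sqrt(329))/(-519840) = (6*sqrt(329))*(-1/519840) = -sqrt(329)/86640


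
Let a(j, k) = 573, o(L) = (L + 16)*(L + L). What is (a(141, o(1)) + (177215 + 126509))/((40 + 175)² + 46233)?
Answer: 304297/92458 ≈ 3.2912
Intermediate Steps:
o(L) = 2*L*(16 + L) (o(L) = (16 + L)*(2*L) = 2*L*(16 + L))
(a(141, o(1)) + (177215 + 126509))/((40 + 175)² + 46233) = (573 + (177215 + 126509))/((40 + 175)² + 46233) = (573 + 303724)/(215² + 46233) = 304297/(46225 + 46233) = 304297/92458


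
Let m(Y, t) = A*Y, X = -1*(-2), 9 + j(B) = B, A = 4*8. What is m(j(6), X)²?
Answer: 9216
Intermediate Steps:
A = 32
j(B) = -9 + B
X = 2
m(Y, t) = 32*Y
m(j(6), X)² = (32*(-9 + 6))² = (32*(-3))² = (-96)² = 9216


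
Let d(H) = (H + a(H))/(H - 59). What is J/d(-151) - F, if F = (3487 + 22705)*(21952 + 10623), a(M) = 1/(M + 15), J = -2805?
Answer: -1592939897600/1867 ≈ -8.5321e+8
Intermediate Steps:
a(M) = 1/(15 + M)
d(H) = (H + 1/(15 + H))/(-59 + H) (d(H) = (H + 1/(15 + H))/(H - 59) = (H + 1/(15 + H))/(-59 + H))
F = 853204400 (F = 26192*32575 = 853204400)
J/d(-151) - F = -2805*(-59 - 151)*(15 - 151)/(1 - 151*(15 - 151)) - 1*853204400 = -2805*28560/(1 - 151*(-136)) - 853204400 = -2805*28560/(1 + 20536) - 853204400 = -2805/((-1/210*(-1/136)*20537)) - 853204400 = -2805/20537/28560 - 853204400 = -2805*28560/20537 - 853204400 = -7282800/1867 - 853204400 = -1592939897600/1867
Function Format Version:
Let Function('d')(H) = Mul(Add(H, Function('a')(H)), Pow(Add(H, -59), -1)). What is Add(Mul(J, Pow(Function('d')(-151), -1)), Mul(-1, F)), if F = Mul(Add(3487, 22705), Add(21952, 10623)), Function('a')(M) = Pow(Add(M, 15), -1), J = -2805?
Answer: Rational(-1592939897600, 1867) ≈ -8.5321e+8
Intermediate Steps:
Function('a')(M) = Pow(Add(15, M), -1)
Function('d')(H) = Mul(Pow(Add(-59, H), -1), Add(H, Pow(Add(15, H), -1))) (Function('d')(H) = Mul(Add(H, Pow(Add(15, H), -1)), Pow(Add(H, -59), -1)) = Mul(Add(H, Pow(Add(15, H), -1)), Pow(Add(-59, H), -1)) = Mul(Pow(Add(-59, H), -1), Add(H, Pow(Add(15, H), -1))))
F = 853204400 (F = Mul(26192, 32575) = 853204400)
Add(Mul(J, Pow(Function('d')(-151), -1)), Mul(-1, F)) = Add(Mul(-2805, Pow(Mul(Pow(Add(-59, -151), -1), Pow(Add(15, -151), -1), Add(1, Mul(-151, Add(15, -151)))), -1)), Mul(-1, 853204400)) = Add(Mul(-2805, Pow(Mul(Pow(-210, -1), Pow(-136, -1), Add(1, Mul(-151, -136))), -1)), -853204400) = Add(Mul(-2805, Pow(Mul(Rational(-1, 210), Rational(-1, 136), Add(1, 20536)), -1)), -853204400) = Add(Mul(-2805, Pow(Mul(Rational(-1, 210), Rational(-1, 136), 20537), -1)), -853204400) = Add(Mul(-2805, Pow(Rational(20537, 28560), -1)), -853204400) = Add(Mul(-2805, Rational(28560, 20537)), -853204400) = Add(Rational(-7282800, 1867), -853204400) = Rational(-1592939897600, 1867)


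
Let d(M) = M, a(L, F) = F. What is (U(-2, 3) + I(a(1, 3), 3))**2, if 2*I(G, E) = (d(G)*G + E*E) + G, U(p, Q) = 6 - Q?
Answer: 729/4 ≈ 182.25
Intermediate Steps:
I(G, E) = G/2 + E**2/2 + G**2/2 (I(G, E) = ((G*G + E*E) + G)/2 = ((G**2 + E**2) + G)/2 = ((E**2 + G**2) + G)/2 = (G + E**2 + G**2)/2 = G/2 + E**2/2 + G**2/2)
(U(-2, 3) + I(a(1, 3), 3))**2 = ((6 - 1*3) + ((1/2)*3 + (1/2)*3**2 + (1/2)*3**2))**2 = ((6 - 3) + (3/2 + (1/2)*9 + (1/2)*9))**2 = (3 + (3/2 + 9/2 + 9/2))**2 = (3 + 21/2)**2 = (27/2)**2 = 729/4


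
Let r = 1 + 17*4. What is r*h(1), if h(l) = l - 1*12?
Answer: -759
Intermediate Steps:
h(l) = -12 + l (h(l) = l - 12 = -12 + l)
r = 69 (r = 1 + 68 = 69)
r*h(1) = 69*(-12 + 1) = 69*(-11) = -759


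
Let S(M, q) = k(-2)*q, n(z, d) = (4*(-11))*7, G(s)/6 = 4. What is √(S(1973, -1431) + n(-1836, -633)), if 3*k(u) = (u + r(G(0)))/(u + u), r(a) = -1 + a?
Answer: √8785/2 ≈ 46.864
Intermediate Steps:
G(s) = 24 (G(s) = 6*4 = 24)
n(z, d) = -308 (n(z, d) = -44*7 = -308)
k(u) = (23 + u)/(6*u) (k(u) = ((u + (-1 + 24))/(u + u))/3 = ((u + 23)/((2*u)))/3 = ((23 + u)*(1/(2*u)))/3 = ((23 + u)/(2*u))/3 = (23 + u)/(6*u))
S(M, q) = -7*q/4 (S(M, q) = ((⅙)*(23 - 2)/(-2))*q = ((⅙)*(-½)*21)*q = -7*q/4)
√(S(1973, -1431) + n(-1836, -633)) = √(-7/4*(-1431) - 308) = √(10017/4 - 308) = √(8785/4) = √8785/2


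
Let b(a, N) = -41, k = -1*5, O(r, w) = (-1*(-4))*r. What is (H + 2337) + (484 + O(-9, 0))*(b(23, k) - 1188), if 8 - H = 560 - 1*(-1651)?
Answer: -550458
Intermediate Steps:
O(r, w) = 4*r
k = -5
H = -2203 (H = 8 - (560 - 1*(-1651)) = 8 - (560 + 1651) = 8 - 1*2211 = 8 - 2211 = -2203)
(H + 2337) + (484 + O(-9, 0))*(b(23, k) - 1188) = (-2203 + 2337) + (484 + 4*(-9))*(-41 - 1188) = 134 + (484 - 36)*(-1229) = 134 + 448*(-1229) = 134 - 550592 = -550458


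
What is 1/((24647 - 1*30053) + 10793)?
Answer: 1/5387 ≈ 0.00018563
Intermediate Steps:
1/((24647 - 1*30053) + 10793) = 1/((24647 - 30053) + 10793) = 1/(-5406 + 10793) = 1/5387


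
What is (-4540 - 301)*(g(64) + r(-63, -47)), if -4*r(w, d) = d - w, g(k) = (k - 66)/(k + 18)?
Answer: 798765/41 ≈ 19482.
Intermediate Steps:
g(k) = (-66 + k)/(18 + k)
r(w, d) = -d/4 + w/4 (r(w, d) = -(d - w)/4 = -d/4 + w/4)
(-4540 - 301)*(g(64) + r(-63, -47)) = (-4540 - 301)*((-66 + 64)/(18 + 64) + (-1/4*(-47) + (1/4)*(-63))) = -4841*(-2/82 + (47/4 - 63/4)) = -4841*((1/82)*(-2) - 4) = -4841*(-1/41 - 4) = -4841*(-165/41) = 798765/41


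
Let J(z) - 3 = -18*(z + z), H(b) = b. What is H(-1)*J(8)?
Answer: 285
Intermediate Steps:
J(z) = 3 - 36*z (J(z) = 3 - 18*(z + z) = 3 - 36*z)
H(-1)*J(8) = -(3 - 36*8) = -(3 - 288) = -1*(-285) = 285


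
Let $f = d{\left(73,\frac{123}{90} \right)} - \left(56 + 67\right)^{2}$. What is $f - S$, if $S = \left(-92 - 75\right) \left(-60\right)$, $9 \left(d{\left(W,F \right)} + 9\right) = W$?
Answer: $- \frac{226349}{9} \approx -25150.0$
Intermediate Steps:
$d{\left(W,F \right)} = -9 + \frac{W}{9}$
$S = 10020$ ($S = \left(-167\right) \left(-60\right) = 10020$)
$f = - \frac{136169}{9}$ ($f = \left(-9 + \frac{1}{9} \cdot 73\right) - \left(56 + 67\right)^{2} = \left(-9 + \frac{73}{9}\right) - 123^{2} = - \frac{8}{9} - 15129 = - \frac{136169}{9} \approx -15130.0$)
$f - S = - \frac{136169}{9} - 10020 = - \frac{226349}{9}$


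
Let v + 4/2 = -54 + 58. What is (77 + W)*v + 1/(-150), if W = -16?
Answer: 18299/150 ≈ 121.99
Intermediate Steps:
v = 2 (v = -2 + (-54 + 58) = -2 + 4 = 2)
(77 + W)*v + 1/(-150) = (77 - 16)*2 + 1/(-150) = 61*2 - 1/150 = 122 - 1/150 = 18299/150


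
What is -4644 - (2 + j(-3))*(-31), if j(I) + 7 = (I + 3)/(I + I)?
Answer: -4799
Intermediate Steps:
j(I) = -7 + (3 + I)/(2*I) (j(I) = -7 + (I + 3)/(I + I) = -7 + (3 + I)/((2*I)) = -7 + (3 + I)*(1/(2*I)) = -7 + (3 + I)/(2*I))
-4644 - (2 + j(-3))*(-31) = -4644 - (2 + (½)*(3 - 13*(-3))/(-3))*(-31) = -4644 - (2 + (½)*(-⅓)*(3 + 39))*(-31) = -4644 - (2 + (½)*(-⅓)*42)*(-31) = -4644 - (2 - 7)*(-31) = -4644 - (-5)*(-31) = -4644 - 1*155 = -4644 - 155 = -4799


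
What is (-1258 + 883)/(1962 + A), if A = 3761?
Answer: -375/5723 ≈ -0.065525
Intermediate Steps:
(-1258 + 883)/(1962 + A) = (-1258 + 883)/(1962 + 3761) = -375/5723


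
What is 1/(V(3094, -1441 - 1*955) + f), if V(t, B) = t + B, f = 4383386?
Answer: 1/4384084 ≈ 2.2810e-7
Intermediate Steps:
V(t, B) = B + t
1/(V(3094, -1441 - 1*955) + f) = 1/(((-1441 - 1*955) + 3094) + 4383386) = 1/(((-1441 - 955) + 3094) + 4383386) = 1/((-2396 + 3094) + 4383386) = 1/(698 + 4383386) = 1/4384084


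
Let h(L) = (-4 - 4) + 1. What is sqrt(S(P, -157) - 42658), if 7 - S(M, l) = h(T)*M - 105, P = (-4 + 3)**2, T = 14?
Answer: I*sqrt(42539) ≈ 206.25*I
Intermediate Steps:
h(L) = -7 (h(L) = -8 + 1 = -7)
P = 1 (P = (-1)**2 = 1)
S(M, l) = 112 + 7*M (S(M, l) = 7 - (-7*M - 105) = 7 - (-105 - 7*M) = 7 + (105 + 7*M) = 112 + 7*M)
sqrt(S(P, -157) - 42658) = sqrt((112 + 7*1) - 42658) = sqrt((112 + 7) - 42658) = sqrt(119 - 42658) = sqrt(-42539) = I*sqrt(42539)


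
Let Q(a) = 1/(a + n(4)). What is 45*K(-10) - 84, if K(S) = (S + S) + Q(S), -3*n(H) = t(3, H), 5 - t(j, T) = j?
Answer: -31623/32 ≈ -988.22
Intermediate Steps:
t(j, T) = 5 - j
n(H) = -2/3 (n(H) = -(5 - 1*3)/3 = -(5 - 3)/3 = -1/3*2 = -2/3)
Q(a) = 1/(-2/3 + a) (Q(a) = 1/(a - 2/3) = 1/(-2/3 + a))
K(S) = 2*S + 3/(-2 + 3*S) (K(S) = (S + S) + 3/(-2 + 3*S) = 2*S + 3/(-2 + 3*S))
45*K(-10) - 84 = 45*((3 + 2*(-10)*(-2 + 3*(-10)))/(-2 + 3*(-10))) - 84 = 45*((3 + 2*(-10)*(-2 - 30))/(-2 - 30)) - 84 = 45*((3 + 2*(-10)*(-32))/(-32)) - 84 = 45*(-(3 + 640)/32) - 84 = 45*(-1/32*643) - 84 = 45*(-643/32) - 84 = -28935/32 - 84 = -31623/32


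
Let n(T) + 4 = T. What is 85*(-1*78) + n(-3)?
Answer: -6637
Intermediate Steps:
n(T) = -4 + T
85*(-1*78) + n(-3) = 85*(-1*78) + (-4 - 3) = 85*(-78) - 7 = -6630 - 7 = -6637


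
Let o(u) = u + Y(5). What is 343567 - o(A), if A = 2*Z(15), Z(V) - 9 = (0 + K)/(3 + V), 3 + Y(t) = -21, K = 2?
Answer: 3092155/9 ≈ 3.4357e+5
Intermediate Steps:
Y(t) = -24 (Y(t) = -3 - 21 = -24)
Z(V) = 9 + 2/(3 + V) (Z(V) = 9 + (0 + 2)/(3 + V) = 9 + 2/(3 + V))
A = 164/9 (A = 2*((29 + 9*15)/(3 + 15)) = 2*((29 + 135)/18) = 2*((1/18)*164) = 2*(82/9) = 164/9 ≈ 18.222)
o(u) = -24 + u (o(u) = u - 24 = -24 + u)
343567 - o(A) = 343567 - (-24 + 164/9) = 343567 - 1*(-52/9) = 343567 + 52/9 = 3092155/9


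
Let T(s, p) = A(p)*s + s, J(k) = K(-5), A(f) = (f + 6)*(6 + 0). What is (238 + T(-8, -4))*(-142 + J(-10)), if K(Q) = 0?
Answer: -19028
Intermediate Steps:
A(f) = 36 + 6*f (A(f) = (6 + f)*6 = 36 + 6*f)
J(k) = 0
T(s, p) = s + s*(36 + 6*p) (T(s, p) = (36 + 6*p)*s + s = s*(36 + 6*p) + s = s + s*(36 + 6*p))
(238 + T(-8, -4))*(-142 + J(-10)) = (238 - 8*(37 + 6*(-4)))*(-142 + 0) = (238 - 8*(37 - 24))*(-142) = (238 - 8*13)*(-142) = (238 - 104)*(-142) = 134*(-142) = -19028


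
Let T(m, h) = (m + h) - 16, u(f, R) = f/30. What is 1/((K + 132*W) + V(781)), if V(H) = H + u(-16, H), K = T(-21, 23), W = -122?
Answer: -15/230063 ≈ -6.5200e-5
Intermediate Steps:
u(f, R) = f/30 (u(f, R) = f*(1/30) = f/30)
T(m, h) = -16 + h + m (T(m, h) = (h + m) - 16 = -16 + h + m)
K = -14 (K = -16 + 23 - 21 = -14)
V(H) = -8/15 + H (V(H) = H + (1/30)*(-16) = H - 8/15 = -8/15 + H)
1/((K + 132*W) + V(781)) = 1/((-14 + 132*(-122)) + (-8/15 + 781)) = 1/((-14 - 16104) + 11707/15) = 1/(-16118 + 11707/15) = 1/(-230063/15) = -15/230063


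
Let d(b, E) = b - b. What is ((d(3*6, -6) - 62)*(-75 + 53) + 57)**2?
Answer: 2019241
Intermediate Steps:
d(b, E) = 0
((d(3*6, -6) - 62)*(-75 + 53) + 57)**2 = ((0 - 62)*(-75 + 53) + 57)**2 = (-62*(-22) + 57)**2 = (1364 + 57)**2 = 1421**2 = 2019241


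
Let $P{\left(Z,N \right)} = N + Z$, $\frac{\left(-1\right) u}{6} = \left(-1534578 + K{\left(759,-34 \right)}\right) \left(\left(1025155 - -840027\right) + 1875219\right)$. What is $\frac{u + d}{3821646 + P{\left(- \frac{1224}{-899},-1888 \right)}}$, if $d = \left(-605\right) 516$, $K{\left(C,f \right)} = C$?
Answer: $\frac{15472953493142133}{1716981833} \approx 9.0117 \cdot 10^{6}$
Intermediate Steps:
$u = 34422588728514$ ($u = - 6 \left(-1534578 + 759\right) \left(\left(1025155 - -840027\right) + 1875219\right) = - 6 \left(- 1533819 \left(\left(1025155 + 840027\right) + 1875219\right)\right) = - 6 \left(- 1533819 \left(1865182 + 1875219\right)\right) = - 6 \left(\left(-1533819\right) 3740401\right) = \left(-6\right) \left(-5737098121419\right) = 34422588728514$)
$d = -312180$
$\frac{u + d}{3821646 + P{\left(- \frac{1224}{-899},-1888 \right)}} = \frac{34422588728514 - 312180}{3821646 - \left(1888 + \frac{1224}{-899}\right)} = \frac{34422588416334}{3821646 - \frac{1696088}{899}} = \frac{34422588416334}{\frac{3433963666}{899}} = 34422588416334 \cdot \frac{899}{3433963666} = \frac{15472953493142133}{1716981833}$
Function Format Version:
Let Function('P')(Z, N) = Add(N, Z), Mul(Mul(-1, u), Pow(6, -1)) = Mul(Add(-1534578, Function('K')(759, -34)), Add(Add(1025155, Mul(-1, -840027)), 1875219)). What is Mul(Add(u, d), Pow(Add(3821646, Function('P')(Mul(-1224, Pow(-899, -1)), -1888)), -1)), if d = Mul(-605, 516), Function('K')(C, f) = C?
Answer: Rational(15472953493142133, 1716981833) ≈ 9.0117e+6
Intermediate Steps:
u = 34422588728514 (u = Mul(-6, Mul(Add(-1534578, 759), Add(Add(1025155, Mul(-1, -840027)), 1875219))) = Mul(-6, Mul(-1533819, Add(Add(1025155, 840027), 1875219))) = Mul(-6, Mul(-1533819, Add(1865182, 1875219))) = Mul(-6, Mul(-1533819, 3740401)) = Mul(-6, -5737098121419) = 34422588728514)
d = -312180
Mul(Add(u, d), Pow(Add(3821646, Function('P')(Mul(-1224, Pow(-899, -1)), -1888)), -1)) = Mul(Add(34422588728514, -312180), Pow(Add(3821646, Add(-1888, Mul(-1224, Pow(-899, -1)))), -1)) = Mul(34422588416334, Pow(Add(3821646, Add(-1888, Mul(-1224, Rational(-1, 899)))), -1)) = Mul(34422588416334, Pow(Add(3821646, Add(-1888, Rational(1224, 899))), -1)) = Mul(34422588416334, Pow(Add(3821646, Rational(-1696088, 899)), -1)) = Mul(34422588416334, Pow(Rational(3433963666, 899), -1)) = Mul(34422588416334, Rational(899, 3433963666)) = Rational(15472953493142133, 1716981833)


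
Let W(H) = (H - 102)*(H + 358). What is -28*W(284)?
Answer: -3271632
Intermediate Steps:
W(H) = (-102 + H)*(358 + H)
-28*W(284) = -28*(-36516 + 284² + 256*284) = -28*(-36516 + 80656 + 72704) = -28*116844 = -3271632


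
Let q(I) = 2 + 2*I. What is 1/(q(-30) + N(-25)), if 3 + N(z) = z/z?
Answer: -1/60 ≈ -0.016667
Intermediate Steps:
N(z) = -2 (N(z) = -3 + z/z = -3 + 1 = -2)
1/(q(-30) + N(-25)) = 1/((2 + 2*(-30)) - 2) = 1/((2 - 60) - 2) = 1/(-58 - 2) = 1/(-60) = -1/60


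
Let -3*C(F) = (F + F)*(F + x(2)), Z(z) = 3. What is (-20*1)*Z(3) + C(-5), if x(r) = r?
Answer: -70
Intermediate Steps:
C(F) = -2*F*(2 + F)/3 (C(F) = -(F + F)*(F + 2)/3 = -2*F*(2 + F)/3)
(-20*1)*Z(3) + C(-5) = -20*1*3 - 2/3*(-5)*(2 - 5) = -20*3 - 2/3*(-5)*(-3) = -60 - 10 = -70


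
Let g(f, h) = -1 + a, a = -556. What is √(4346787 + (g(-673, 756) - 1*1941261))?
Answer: 7*√49081 ≈ 1550.8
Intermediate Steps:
g(f, h) = -557 (g(f, h) = -1 - 556 = -557)
√(4346787 + (g(-673, 756) - 1*1941261)) = √(4346787 + (-557 - 1*1941261)) = √(4346787 + (-557 - 1941261)) = √(4346787 - 1941818) = √2404969 = 7*√49081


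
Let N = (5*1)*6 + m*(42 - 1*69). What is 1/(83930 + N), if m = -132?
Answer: 1/87524 ≈ 1.1425e-5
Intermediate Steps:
N = 3594 (N = (5*1)*6 - 132*(42 - 1*69) = 5*6 - 132*(42 - 69) = 30 - 132*(-27) = 30 + 3564 = 3594)
1/(83930 + N) = 1/(83930 + 3594) = 1/87524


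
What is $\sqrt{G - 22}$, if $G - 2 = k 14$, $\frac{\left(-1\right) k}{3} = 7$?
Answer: $i \sqrt{314} \approx 17.72 i$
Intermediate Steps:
$k = -21$ ($k = \left(-3\right) 7 = -21$)
$G = -292$ ($G = 2 - 294 = -292$)
$\sqrt{G - 22} = \sqrt{-292 - 22} = \sqrt{-314} = i \sqrt{314}$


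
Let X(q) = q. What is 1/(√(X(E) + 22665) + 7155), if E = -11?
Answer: 7155/51171371 - √22654/51171371 ≈ 0.00013688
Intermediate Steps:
1/(√(X(E) + 22665) + 7155) = 1/(√(-11 + 22665) + 7155) = 1/(√22654 + 7155) = 1/(7155 + √22654)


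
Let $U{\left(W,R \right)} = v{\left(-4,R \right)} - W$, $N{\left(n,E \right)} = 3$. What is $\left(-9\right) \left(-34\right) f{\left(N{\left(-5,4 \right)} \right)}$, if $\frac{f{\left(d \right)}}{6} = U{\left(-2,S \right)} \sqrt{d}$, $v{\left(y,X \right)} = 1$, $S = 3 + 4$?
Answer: $5508 \sqrt{3} \approx 9540.1$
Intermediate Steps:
$S = 7$
$U{\left(W,R \right)} = 1 - W$
$f{\left(d \right)} = 18 \sqrt{d}$ ($f{\left(d \right)} = 6 \left(1 - -2\right) \sqrt{d} = 6 \left(1 + 2\right) \sqrt{d} = 6 \cdot 3 \sqrt{d} = 18 \sqrt{d}$)
$\left(-9\right) \left(-34\right) f{\left(N{\left(-5,4 \right)} \right)} = \left(-9\right) \left(-34\right) 18 \sqrt{3} = 306 \cdot 18 \sqrt{3} = 5508 \sqrt{3}$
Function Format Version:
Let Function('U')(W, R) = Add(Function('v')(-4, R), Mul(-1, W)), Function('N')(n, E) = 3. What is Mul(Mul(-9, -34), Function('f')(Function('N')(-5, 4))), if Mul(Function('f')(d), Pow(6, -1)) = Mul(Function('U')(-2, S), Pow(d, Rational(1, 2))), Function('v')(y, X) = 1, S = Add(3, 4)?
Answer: Mul(5508, Pow(3, Rational(1, 2))) ≈ 9540.1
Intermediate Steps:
S = 7
Function('U')(W, R) = Add(1, Mul(-1, W))
Function('f')(d) = Mul(18, Pow(d, Rational(1, 2))) (Function('f')(d) = Mul(6, Mul(Add(1, Mul(-1, -2)), Pow(d, Rational(1, 2)))) = Mul(6, Mul(Add(1, 2), Pow(d, Rational(1, 2)))) = Mul(6, Mul(3, Pow(d, Rational(1, 2)))) = Mul(18, Pow(d, Rational(1, 2))))
Mul(Mul(-9, -34), Function('f')(Function('N')(-5, 4))) = Mul(Mul(-9, -34), Mul(18, Pow(3, Rational(1, 2)))) = Mul(306, Mul(18, Pow(3, Rational(1, 2)))) = Mul(5508, Pow(3, Rational(1, 2)))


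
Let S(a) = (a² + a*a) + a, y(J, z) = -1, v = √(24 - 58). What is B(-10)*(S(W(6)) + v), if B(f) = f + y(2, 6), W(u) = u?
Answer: -858 - 11*I*√34 ≈ -858.0 - 64.141*I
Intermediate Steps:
v = I*√34 (v = √(-34) = I*√34 ≈ 5.8309*I)
S(a) = a + 2*a² (S(a) = (a² + a²) + a = 2*a² + a = a + 2*a²)
B(f) = -1 + f (B(f) = f - 1 = -1 + f)
B(-10)*(S(W(6)) + v) = (-1 - 10)*(6*(1 + 2*6) + I*√34) = -11*(6*(1 + 12) + I*√34) = -11*(6*13 + I*√34) = -11*(78 + I*√34) = -858 - 11*I*√34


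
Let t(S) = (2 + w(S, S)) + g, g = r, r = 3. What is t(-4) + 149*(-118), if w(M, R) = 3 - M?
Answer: -17570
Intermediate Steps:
g = 3
t(S) = 8 - S (t(S) = (2 + (3 - S)) + 3 = (5 - S) + 3 = 8 - S)
t(-4) + 149*(-118) = (8 - 1*(-4)) + 149*(-118) = (8 + 4) - 17582 = 12 - 17582 = -17570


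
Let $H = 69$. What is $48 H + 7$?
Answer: $3319$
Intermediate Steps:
$48 H + 7 = 48 \cdot 69 + 7 = 3312 + 7 = 3319$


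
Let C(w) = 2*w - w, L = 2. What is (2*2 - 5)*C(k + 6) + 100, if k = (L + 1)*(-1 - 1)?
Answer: 100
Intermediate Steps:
k = -6 (k = (2 + 1)*(-1 - 1) = 3*(-2) = -6)
C(w) = w
(2*2 - 5)*C(k + 6) + 100 = (2*2 - 5)*(-6 + 6) + 100 = (4 - 5)*0 + 100 = -1*0 + 100 = 0 + 100 = 100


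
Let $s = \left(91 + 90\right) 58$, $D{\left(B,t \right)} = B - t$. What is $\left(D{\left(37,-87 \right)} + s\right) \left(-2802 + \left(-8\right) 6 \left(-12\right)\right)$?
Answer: $-23644572$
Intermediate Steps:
$s = 10498$ ($s = 181 \cdot 58 = 10498$)
$\left(D{\left(37,-87 \right)} + s\right) \left(-2802 + \left(-8\right) 6 \left(-12\right)\right) = \left(\left(37 - -87\right) + 10498\right) \left(-2802 + \left(-8\right) 6 \left(-12\right)\right) = \left(\left(37 + 87\right) + 10498\right) \left(-2802 - -576\right) = \left(124 + 10498\right) \left(-2802 + 576\right) = 10622 \left(-2226\right) = -23644572$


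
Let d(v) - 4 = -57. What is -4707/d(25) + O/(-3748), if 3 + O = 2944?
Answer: 17485963/198644 ≈ 88.027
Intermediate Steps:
O = 2941 (O = -3 + 2944 = 2941)
d(v) = -53 (d(v) = 4 - 57 = -53)
-4707/d(25) + O/(-3748) = -4707/(-53) + 2941/(-3748) = -4707*(-1/53) + 2941*(-1/3748) = 4707/53 - 2941/3748 = 17485963/198644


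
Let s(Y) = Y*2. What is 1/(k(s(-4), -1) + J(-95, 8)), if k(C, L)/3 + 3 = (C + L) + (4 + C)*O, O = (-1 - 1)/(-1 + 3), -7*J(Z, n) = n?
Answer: -7/176 ≈ -0.039773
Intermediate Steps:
J(Z, n) = -n/7
s(Y) = 2*Y
O = -1 (O = -2/2 = -2*½ = -1)
k(C, L) = -21 + 3*L (k(C, L) = -9 + 3*((C + L) + (4 + C)*(-1)) = -9 + 3*((C + L) + (-4 - C)) = -9 + 3*(-4 + L) = -9 + (-12 + 3*L) = -21 + 3*L)
1/(k(s(-4), -1) + J(-95, 8)) = 1/((-21 + 3*(-1)) - ⅐*8) = 1/((-21 - 3) - 8/7) = 1/(-24 - 8/7) = 1/(-176/7) = -7/176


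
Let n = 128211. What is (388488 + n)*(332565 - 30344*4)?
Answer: 109121145111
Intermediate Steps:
(388488 + n)*(332565 - 30344*4) = (388488 + 128211)*(332565 - 30344*4) = 516699*(332565 - 121376) = 516699*211189 = 109121145111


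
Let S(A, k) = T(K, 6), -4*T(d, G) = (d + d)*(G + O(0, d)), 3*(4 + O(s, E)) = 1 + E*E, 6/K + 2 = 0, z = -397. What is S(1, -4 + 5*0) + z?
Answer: -389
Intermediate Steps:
K = -3 (K = 6/(-2 + 0) = 6/(-2) = 6*(-½) = -3)
O(s, E) = -11/3 + E²/3 (O(s, E) = -4 + (1 + E*E)/3 = -4 + (1 + E²)/3 = -4 + (⅓ + E²/3) = -11/3 + E²/3)
T(d, G) = -d*(-11/3 + G + d²/3)/2 (T(d, G) = -(d + d)*(G + (-11/3 + d²/3))/4 = -2*d*(-11/3 + G + d²/3)/4 = -d*(-11/3 + G + d²/3)/2)
S(A, k) = 8 (S(A, k) = (⅙)*(-3)*(11 - 1*(-3)² - 3*6) = (⅙)*(-3)*(11 - 1*9 - 18) = (⅙)*(-3)*(11 - 9 - 18) = (⅙)*(-3)*(-16) = 8)
S(1, -4 + 5*0) + z = 8 - 397 = -389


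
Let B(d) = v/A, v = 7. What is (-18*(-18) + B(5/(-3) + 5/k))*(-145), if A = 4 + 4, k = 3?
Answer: -376855/8 ≈ -47107.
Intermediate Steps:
A = 8
B(d) = 7/8
(-18*(-18) + B(5/(-3) + 5/k))*(-145) = (-18*(-18) + 7/8)*(-145) = (324 + 7/8)*(-145) = (2599/8)*(-145) = -376855/8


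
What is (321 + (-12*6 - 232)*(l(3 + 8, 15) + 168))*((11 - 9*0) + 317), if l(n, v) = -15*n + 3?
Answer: -492984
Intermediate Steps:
l(n, v) = 3 - 15*n
(321 + (-12*6 - 232)*(l(3 + 8, 15) + 168))*((11 - 9*0) + 317) = (321 + (-12*6 - 232)*((3 - 15*(3 + 8)) + 168))*((11 - 9*0) + 317) = (321 + (-72 - 232)*((3 - 15*11) + 168))*((11 + 0) + 317) = (321 - 304*((3 - 165) + 168))*(11 + 317) = (321 - 304*(-162 + 168))*328 = (321 - 304*6)*328 = (321 - 1824)*328 = -1503*328 = -492984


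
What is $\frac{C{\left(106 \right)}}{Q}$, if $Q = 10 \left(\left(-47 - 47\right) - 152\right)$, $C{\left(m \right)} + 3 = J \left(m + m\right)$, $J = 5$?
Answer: $- \frac{1057}{2460} \approx -0.42967$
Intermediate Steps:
$C{\left(m \right)} = -3 + 10 m$ ($C{\left(m \right)} = -3 + 5 \left(m + m\right) = -3 + 5 \cdot 2 m = -3 + 10 m$)
$Q = -2460$ ($Q = 10 \left(\left(-47 - 47\right) - 152\right) = 10 \left(-94 - 152\right) = 10 \left(-246\right) = -2460$)
$\frac{C{\left(106 \right)}}{Q} = \frac{-3 + 10 \cdot 106}{-2460} = \left(-3 + 1060\right) \left(- \frac{1}{2460}\right) = 1057 \left(- \frac{1}{2460}\right) = - \frac{1057}{2460}$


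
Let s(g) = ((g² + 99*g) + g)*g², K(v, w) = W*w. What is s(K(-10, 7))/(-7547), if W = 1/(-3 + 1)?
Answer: 66199/120752 ≈ 0.54822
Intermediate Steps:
W = -½ (W = 1/(-2) = -½ ≈ -0.50000)
K(v, w) = -w/2
s(g) = g²*(g² + 100*g) (s(g) = (g² + 100*g)*g² = g²*(g² + 100*g))
s(K(-10, 7))/(-7547) = ((-½*7)³*(100 - ½*7))/(-7547) = ((-7/2)³*(100 - 7/2))*(-1/7547) = -343/8*193/2*(-1/7547) = -66199/16*(-1/7547) = 66199/120752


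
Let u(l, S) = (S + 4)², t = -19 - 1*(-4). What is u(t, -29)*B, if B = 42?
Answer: 26250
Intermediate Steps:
t = -15 (t = -19 + 4 = -15)
u(l, S) = (4 + S)²
u(t, -29)*B = (4 - 29)²*42 = (-25)²*42 = 625*42 = 26250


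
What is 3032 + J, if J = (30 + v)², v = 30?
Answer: 6632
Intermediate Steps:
J = 3600 (J = (30 + 30)² = 60² = 3600)
3032 + J = 3032 + 3600 = 6632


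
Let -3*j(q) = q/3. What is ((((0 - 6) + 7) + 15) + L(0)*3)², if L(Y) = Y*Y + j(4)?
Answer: 1936/9 ≈ 215.11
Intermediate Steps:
j(q) = -q/9 (j(q) = -q/(3*3) = -q/9)
L(Y) = -4/9 + Y² (L(Y) = Y*Y - ⅑*4 = Y² - 4/9 = -4/9 + Y²)
((((0 - 6) + 7) + 15) + L(0)*3)² = ((((0 - 6) + 7) + 15) + (-4/9 + 0²)*3)² = (((-6 + 7) + 15) + (-4/9 + 0)*3)² = ((1 + 15) - 4/9*3)² = (16 - 4/3)² = (44/3)² = 1936/9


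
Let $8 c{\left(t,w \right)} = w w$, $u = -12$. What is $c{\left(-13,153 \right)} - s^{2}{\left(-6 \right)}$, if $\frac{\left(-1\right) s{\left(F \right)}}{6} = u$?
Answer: $- \frac{18063}{8} \approx -2257.9$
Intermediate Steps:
$s{\left(F \right)} = 72$ ($s{\left(F \right)} = \left(-6\right) \left(-12\right) = 72$)
$c{\left(t,w \right)} = \frac{w^{2}}{8}$ ($c{\left(t,w \right)} = \frac{w w}{8} = \frac{w^{2}}{8}$)
$c{\left(-13,153 \right)} - s^{2}{\left(-6 \right)} = \frac{153^{2}}{8} - 72^{2} = \frac{1}{8} \cdot 23409 - 5184 = \frac{23409}{8} - 5184 = - \frac{18063}{8}$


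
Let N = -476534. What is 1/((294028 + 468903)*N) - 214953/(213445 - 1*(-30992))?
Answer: -26049621069326733/29622713920266766 ≈ -0.87938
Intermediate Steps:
1/((294028 + 468903)*N) - 214953/(213445 - 1*(-30992)) = 1/((294028 + 468903)*(-476534)) - 214953/(213445 - 1*(-30992)) = -1/476534/762931 - 214953/(213445 + 30992) = (1/762931)*(-1/476534) - 214953/244437 = -1/363562561154 - 214953*1/244437 = -1/363562561154 - 71651/81479 = -26049621069326733/29622713920266766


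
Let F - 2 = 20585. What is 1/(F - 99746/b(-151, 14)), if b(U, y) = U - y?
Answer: 165/3496601 ≈ 4.7189e-5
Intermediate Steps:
F = 20587 (F = 2 + 20585 = 20587)
1/(F - 99746/b(-151, 14)) = 1/(20587 - 99746/(-151 - 1*14)) = 1/(20587 - 99746/(-151 - 14)) = 1/(20587 - 99746/(-165)) = 1/(20587 - 99746*(-1/165)) = 1/(20587 + 99746/165) = 1/(3496601/165) = 165/3496601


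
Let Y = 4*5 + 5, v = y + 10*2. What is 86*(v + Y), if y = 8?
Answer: 4558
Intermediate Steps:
v = 28 (v = 8 + 10*2 = 8 + 20 = 28)
Y = 25 (Y = 20 + 5 = 25)
86*(v + Y) = 86*(28 + 25) = 86*53 = 4558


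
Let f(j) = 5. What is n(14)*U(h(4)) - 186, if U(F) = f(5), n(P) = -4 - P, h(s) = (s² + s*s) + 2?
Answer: -276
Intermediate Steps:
h(s) = 2 + 2*s² (h(s) = (s² + s²) + 2 = 2*s² + 2 = 2 + 2*s²)
U(F) = 5
n(14)*U(h(4)) - 186 = (-4 - 1*14)*5 - 186 = (-4 - 14)*5 - 186 = -18*5 - 186 = -90 - 186 = -276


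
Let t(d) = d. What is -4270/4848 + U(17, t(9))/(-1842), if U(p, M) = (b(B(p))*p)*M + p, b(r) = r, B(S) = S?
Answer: -571039/248056 ≈ -2.3021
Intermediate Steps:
U(p, M) = p + M*p² (U(p, M) = (p*p)*M + p = p²*M + p = M*p² + p = p + M*p²)
-4270/4848 + U(17, t(9))/(-1842) = -4270/4848 + (17*(1 + 9*17))/(-1842) = -4270*1/4848 + (17*(1 + 153))*(-1/1842) = -2135/2424 + (17*154)*(-1/1842) = -2135/2424 + 2618*(-1/1842) = -2135/2424 - 1309/921 = -571039/248056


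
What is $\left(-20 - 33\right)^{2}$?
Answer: $2809$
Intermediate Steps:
$\left(-20 - 33\right)^{2} = \left(-53\right)^{2} = 2809$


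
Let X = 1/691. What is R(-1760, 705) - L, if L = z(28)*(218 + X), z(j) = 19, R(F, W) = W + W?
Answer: -1887831/691 ≈ -2732.0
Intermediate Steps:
R(F, W) = 2*W
X = 1/691 ≈ 0.0014472
L = 2862141/691 (L = 19*(218 + 1/691) = 19*(150639/691) = 2862141/691 ≈ 4142.0)
R(-1760, 705) - L = 2*705 - 1*2862141/691 = 1410 - 2862141/691 = -1887831/691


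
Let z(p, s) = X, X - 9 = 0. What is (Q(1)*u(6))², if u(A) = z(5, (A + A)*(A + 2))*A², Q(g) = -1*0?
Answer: 0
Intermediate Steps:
Q(g) = 0
X = 9 (X = 9 + 0 = 9)
z(p, s) = 9
u(A) = 9*A²
(Q(1)*u(6))² = (0*(9*6²))² = (0*(9*36))² = (0*324)² = 0² = 0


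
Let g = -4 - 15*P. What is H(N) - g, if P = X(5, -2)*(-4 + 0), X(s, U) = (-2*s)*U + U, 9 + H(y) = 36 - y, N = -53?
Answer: -996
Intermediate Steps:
H(y) = 27 - y (H(y) = -9 + (36 - y) = 27 - y)
X(s, U) = U - 2*U*s (X(s, U) = -2*U*s + U = U - 2*U*s)
P = -72 (P = (-2*(1 - 2*5))*(-4 + 0) = -2*(1 - 10)*(-4) = -2*(-9)*(-4) = 18*(-4) = -72)
g = 1076 (g = -4 - 15*(-72) = -4 + 1080 = 1076)
H(N) - g = (27 - 1*(-53)) - 1*1076 = (27 + 53) - 1076 = 80 - 1076 = -996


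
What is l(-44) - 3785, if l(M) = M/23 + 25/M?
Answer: -3832931/1012 ≈ -3787.5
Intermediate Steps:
l(M) = 25/M + M/23 (l(M) = M*(1/23) + 25/M = M/23 + 25/M = 25/M + M/23)
l(-44) - 3785 = (25/(-44) + (1/23)*(-44)) - 3785 = (25*(-1/44) - 44/23) - 3785 = (-25/44 - 44/23) - 3785 = -2511/1012 - 3785 = -3832931/1012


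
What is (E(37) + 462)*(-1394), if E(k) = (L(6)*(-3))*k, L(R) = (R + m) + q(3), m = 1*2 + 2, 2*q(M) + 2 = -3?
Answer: 516477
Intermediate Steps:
q(M) = -5/2 (q(M) = -1 + (1/2)*(-3) = -1 - 3/2 = -5/2)
m = 4 (m = 2 + 2 = 4)
L(R) = 3/2 + R (L(R) = (R + 4) - 5/2 = (4 + R) - 5/2 = 3/2 + R)
E(k) = -45*k/2 (E(k) = ((3/2 + 6)*(-3))*k = ((15/2)*(-3))*k = -45*k/2)
(E(37) + 462)*(-1394) = (-45/2*37 + 462)*(-1394) = (-1665/2 + 462)*(-1394) = -741/2*(-1394) = 516477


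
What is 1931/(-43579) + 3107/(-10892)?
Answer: -156432405/474662468 ≈ -0.32957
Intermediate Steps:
1931/(-43579) + 3107/(-10892) = 1931*(-1/43579) + 3107*(-1/10892) = -1931/43579 - 3107/10892 = -156432405/474662468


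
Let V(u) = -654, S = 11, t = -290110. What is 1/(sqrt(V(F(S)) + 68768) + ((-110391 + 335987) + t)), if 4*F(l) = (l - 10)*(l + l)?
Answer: -32257/2080994041 - sqrt(68114)/4161988082 ≈ -1.5563e-5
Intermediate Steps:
F(l) = l*(-10 + l)/2 (F(l) = ((l - 10)*(l + l))/4 = ((-10 + l)*(2*l))/4 = (2*l*(-10 + l))/4 = l*(-10 + l)/2)
1/(sqrt(V(F(S)) + 68768) + ((-110391 + 335987) + t)) = 1/(sqrt(-654 + 68768) + ((-110391 + 335987) - 290110)) = 1/(sqrt(68114) + (225596 - 290110)) = 1/(sqrt(68114) - 64514) = 1/(-64514 + sqrt(68114))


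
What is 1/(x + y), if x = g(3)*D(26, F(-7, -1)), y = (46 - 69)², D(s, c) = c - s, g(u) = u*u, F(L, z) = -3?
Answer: 1/268 ≈ 0.0037313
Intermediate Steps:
g(u) = u²
y = 529 (y = (-23)² = 529)
x = -261 (x = 3²*(-3 - 1*26) = 9*(-3 - 26) = 9*(-29) = -261)
1/(x + y) = 1/(-261 + 529) = 1/268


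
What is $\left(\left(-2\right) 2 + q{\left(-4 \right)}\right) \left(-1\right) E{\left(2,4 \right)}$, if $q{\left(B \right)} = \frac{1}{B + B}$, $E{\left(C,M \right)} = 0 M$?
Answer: $0$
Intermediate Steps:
$E{\left(C,M \right)} = 0$
$q{\left(B \right)} = \frac{1}{2 B}$
$\left(\left(-2\right) 2 + q{\left(-4 \right)}\right) \left(-1\right) E{\left(2,4 \right)} = \left(\left(-2\right) 2 + \frac{1}{2 \left(-4\right)}\right) \left(-1\right) 0 = \left(-4 + \frac{1}{2} \left(- \frac{1}{4}\right)\right) \left(-1\right) 0 = \left(-4 - \frac{1}{8}\right) \left(-1\right) 0 = \left(- \frac{33}{8}\right) \left(-1\right) 0 = \frac{33}{8} \cdot 0 = 0$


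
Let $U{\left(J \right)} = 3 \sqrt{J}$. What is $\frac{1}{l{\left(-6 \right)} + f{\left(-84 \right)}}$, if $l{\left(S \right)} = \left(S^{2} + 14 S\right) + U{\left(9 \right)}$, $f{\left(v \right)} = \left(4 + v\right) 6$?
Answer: $- \frac{1}{519} \approx -0.0019268$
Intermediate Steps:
$f{\left(v \right)} = 24 + 6 v$
$l{\left(S \right)} = 9 + S^{2} + 14 S$ ($l{\left(S \right)} = \left(S^{2} + 14 S\right) + 3 \sqrt{9} = \left(S^{2} + 14 S\right) + 3 \cdot 3 = \left(S^{2} + 14 S\right) + 9 = 9 + S^{2} + 14 S$)
$\frac{1}{l{\left(-6 \right)} + f{\left(-84 \right)}} = \frac{1}{\left(9 + \left(-6\right)^{2} + 14 \left(-6\right)\right) + \left(24 + 6 \left(-84\right)\right)} = \frac{1}{\left(9 + 36 - 84\right) + \left(24 - 504\right)} = \frac{1}{-39 - 480} = \frac{1}{-519} = - \frac{1}{519}$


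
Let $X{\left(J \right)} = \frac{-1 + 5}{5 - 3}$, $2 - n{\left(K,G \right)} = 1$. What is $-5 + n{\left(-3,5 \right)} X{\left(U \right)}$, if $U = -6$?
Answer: $-3$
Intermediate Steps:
$n{\left(K,G \right)} = 1$ ($n{\left(K,G \right)} = 2 - 1 = 1$)
$X{\left(J \right)} = 2$ ($X{\left(J \right)} = \frac{4}{2} = 4 \cdot \frac{1}{2} = 2$)
$-5 + n{\left(-3,5 \right)} X{\left(U \right)} = -5 + 1 \cdot 2 = -5 + 2 = -3$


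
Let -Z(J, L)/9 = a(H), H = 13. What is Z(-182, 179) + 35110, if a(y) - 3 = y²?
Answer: 33562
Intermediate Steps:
a(y) = 3 + y²
Z(J, L) = -1548 (Z(J, L) = -9*(3 + 13²) = -9*(3 + 169) = -9*172 = -1548)
Z(-182, 179) + 35110 = -1548 + 35110 = 33562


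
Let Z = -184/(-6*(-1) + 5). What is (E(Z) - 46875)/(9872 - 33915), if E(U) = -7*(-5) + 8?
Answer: 46832/24043 ≈ 1.9478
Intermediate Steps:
Z = -184/11 (Z = -184/(6 + 5) = -184/11 ≈ -16.727)
E(U) = 43 (E(U) = 35 + 8 = 43)
(E(Z) - 46875)/(9872 - 33915) = (43 - 46875)/(9872 - 33915) = -46832/(-24043) = -46832*(-1/24043) = 46832/24043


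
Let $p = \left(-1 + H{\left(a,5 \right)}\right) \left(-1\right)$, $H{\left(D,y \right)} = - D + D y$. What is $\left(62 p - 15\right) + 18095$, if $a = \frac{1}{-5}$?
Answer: $\frac{90958}{5} \approx 18192.0$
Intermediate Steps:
$a = - \frac{1}{5} \approx -0.2$
$p = \frac{9}{5}$ ($p = \left(-1 - \frac{-1 + 5}{5}\right) \left(-1\right) = \left(-1 - \frac{4}{5}\right) \left(-1\right) = \left(- \frac{9}{5}\right) \left(-1\right) = \frac{9}{5} \approx 1.8$)
$\left(62 p - 15\right) + 18095 = \left(62 \cdot \frac{9}{5} - 15\right) + 18095 = \left(\frac{558}{5} - 15\right) + 18095 = \frac{483}{5} + 18095 = \frac{90958}{5}$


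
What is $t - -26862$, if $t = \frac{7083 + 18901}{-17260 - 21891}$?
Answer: $\frac{150235454}{5593} \approx 26861.0$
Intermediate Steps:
$t = - \frac{3712}{5593}$ ($t = \frac{25984}{-39151} = 25984 \left(- \frac{1}{39151}\right) = - \frac{3712}{5593} \approx -0.66369$)
$t - -26862 = - \frac{3712}{5593} - -26862 = - \frac{3712}{5593} + 26862 = \frac{150235454}{5593}$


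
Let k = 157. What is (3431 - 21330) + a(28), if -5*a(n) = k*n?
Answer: -93891/5 ≈ -18778.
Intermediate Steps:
a(n) = -157*n/5
(3431 - 21330) + a(28) = (3431 - 21330) - 157/5*28 = -17899 - 4396/5 = -93891/5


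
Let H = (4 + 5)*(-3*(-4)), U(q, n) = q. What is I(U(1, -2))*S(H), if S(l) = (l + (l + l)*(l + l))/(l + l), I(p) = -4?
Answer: -866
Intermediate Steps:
H = 108 (H = 9*12 = 108)
S(l) = (l + 4*l**2)/(2*l) (S(l) = (l + (2*l)*(2*l))/((2*l)) = (l + 4*l**2)*(1/(2*l)) = (l + 4*l**2)/(2*l))
I(U(1, -2))*S(H) = -4*(1/2 + 2*108) = -4*(1/2 + 216) = -4*433/2 = -866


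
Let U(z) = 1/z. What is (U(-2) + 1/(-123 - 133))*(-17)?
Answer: 2193/256 ≈ 8.5664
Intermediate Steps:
(U(-2) + 1/(-123 - 133))*(-17) = (1/(-2) + 1/(-123 - 133))*(-17) = (-½ + 1/(-256))*(-17) = (-½ - 1/256)*(-17) = -129/256*(-17) = 2193/256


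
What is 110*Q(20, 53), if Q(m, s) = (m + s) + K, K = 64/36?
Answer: 74030/9 ≈ 8225.6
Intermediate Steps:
K = 16/9 (K = 64*(1/36) = 16/9 ≈ 1.7778)
Q(m, s) = 16/9 + m + s (Q(m, s) = (m + s) + 16/9 = 16/9 + m + s)
110*Q(20, 53) = 110*(16/9 + 20 + 53) = 110*(673/9) = 74030/9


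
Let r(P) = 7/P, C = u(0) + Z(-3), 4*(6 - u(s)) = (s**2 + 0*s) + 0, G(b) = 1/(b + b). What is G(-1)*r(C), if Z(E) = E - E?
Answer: -7/12 ≈ -0.58333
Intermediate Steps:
G(b) = 1/(2*b)
Z(E) = 0
u(s) = 6 - s**2/4 (u(s) = 6 - ((s**2 + 0*s) + 0)/4 = 6 - ((s**2 + 0) + 0)/4 = 6 - (s**2 + 0)/4 = 6 - s**2/4)
C = 6 (C = (6 - 1/4*0**2) + 0 = (6 - 1/4*0) + 0 = (6 + 0) + 0 = 6 + 0 = 6)
G(-1)*r(C) = ((1/2)/(-1))*(7/6) = ((1/2)*(-1))*(7*(1/6)) = -1/2*7/6 = -7/12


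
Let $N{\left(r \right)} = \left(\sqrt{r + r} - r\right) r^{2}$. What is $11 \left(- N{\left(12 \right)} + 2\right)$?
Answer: $19030 - 3168 \sqrt{6} \approx 11270.0$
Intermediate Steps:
$N{\left(r \right)} = r^{2} \left(- r + \sqrt{2} \sqrt{r}\right)$ ($N{\left(r \right)} = \left(\sqrt{2 r} - r\right) r^{2} = \left(\sqrt{2} \sqrt{r} - r\right) r^{2} = \left(- r + \sqrt{2} \sqrt{r}\right) r^{2} = r^{2} \left(- r + \sqrt{2} \sqrt{r}\right)$)
$11 \left(- N{\left(12 \right)} + 2\right) = 11 \left(- (- 12^{3} + \sqrt{2} \cdot 12^{\frac{5}{2}}) + 2\right) = 11 \left(- (\left(-1\right) 1728 + \sqrt{2} \cdot 288 \sqrt{3}) + 2\right) = 11 \left(- (-1728 + 288 \sqrt{6}) + 2\right) = 11 \left(\left(1728 - 288 \sqrt{6}\right) + 2\right) = 11 \left(1730 - 288 \sqrt{6}\right) = 19030 - 3168 \sqrt{6}$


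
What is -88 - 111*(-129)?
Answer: 14231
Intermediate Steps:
-88 - 111*(-129) = -88 + 14319 = 14231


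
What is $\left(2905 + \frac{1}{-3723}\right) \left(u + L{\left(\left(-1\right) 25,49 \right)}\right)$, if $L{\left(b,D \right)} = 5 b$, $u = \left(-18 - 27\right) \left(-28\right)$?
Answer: $\frac{12275381390}{3723} \approx 3.2972 \cdot 10^{6}$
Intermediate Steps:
$u = 1260$ ($u = \left(-45\right) \left(-28\right) = 1260$)
$\left(2905 + \frac{1}{-3723}\right) \left(u + L{\left(\left(-1\right) 25,49 \right)}\right) = \left(2905 + \frac{1}{-3723}\right) \left(1260 + 5 \left(\left(-1\right) 25\right)\right) = \left(2905 - \frac{1}{3723}\right) \left(1260 + 5 \left(-25\right)\right) = \frac{10815314 \left(1260 - 125\right)}{3723} = \frac{10815314}{3723} \cdot 1135 = \frac{12275381390}{3723}$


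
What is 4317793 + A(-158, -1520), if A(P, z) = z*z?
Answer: 6628193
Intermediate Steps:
A(P, z) = z²
4317793 + A(-158, -1520) = 4317793 + (-1520)² = 4317793 + 2310400 = 6628193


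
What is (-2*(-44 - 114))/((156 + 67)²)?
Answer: 316/49729 ≈ 0.0063544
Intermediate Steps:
(-2*(-44 - 114))/((156 + 67)²) = (-2*(-158))/(223²) = 316/49729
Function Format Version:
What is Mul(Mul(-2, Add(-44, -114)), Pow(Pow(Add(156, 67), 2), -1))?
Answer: Rational(316, 49729) ≈ 0.0063544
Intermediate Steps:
Mul(Mul(-2, Add(-44, -114)), Pow(Pow(Add(156, 67), 2), -1)) = Mul(Mul(-2, -158), Pow(Pow(223, 2), -1)) = Mul(316, Pow(49729, -1)) = Mul(316, Rational(1, 49729)) = Rational(316, 49729)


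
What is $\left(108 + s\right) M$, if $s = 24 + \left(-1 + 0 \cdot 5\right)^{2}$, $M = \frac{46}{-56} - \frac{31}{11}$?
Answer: $- \frac{21299}{44} \approx -484.07$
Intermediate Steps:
$M = - \frac{1121}{308}$ ($M = 46 \left(- \frac{1}{56}\right) - \frac{31}{11} = - \frac{23}{28} - \frac{31}{11} = - \frac{1121}{308} \approx -3.6396$)
$s = 25$ ($s = 24 + \left(-1 + 0\right)^{2} = 24 + \left(-1\right)^{2} = 24 + 1 = 25$)
$\left(108 + s\right) M = \left(108 + 25\right) \left(- \frac{1121}{308}\right) = 133 \left(- \frac{1121}{308}\right) = - \frac{21299}{44}$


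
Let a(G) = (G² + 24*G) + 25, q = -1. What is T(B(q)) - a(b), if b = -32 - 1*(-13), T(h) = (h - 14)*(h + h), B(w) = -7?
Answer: 364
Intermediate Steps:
T(h) = 2*h*(-14 + h) (T(h) = (-14 + h)*(2*h) = 2*h*(-14 + h))
b = -19 (b = -32 + 13 = -19)
a(G) = 25 + G² + 24*G
T(B(q)) - a(b) = 2*(-7)*(-14 - 7) - (25 + (-19)² + 24*(-19)) = 2*(-7)*(-21) - (25 + 361 - 456) = 294 - 1*(-70) = 294 + 70 = 364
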